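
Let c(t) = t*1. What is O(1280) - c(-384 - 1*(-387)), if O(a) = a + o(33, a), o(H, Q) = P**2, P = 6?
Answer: 1313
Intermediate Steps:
o(H, Q) = 36 (o(H, Q) = 6**2 = 36)
c(t) = t
O(a) = 36 + a (O(a) = a + 36 = 36 + a)
O(1280) - c(-384 - 1*(-387)) = (36 + 1280) - (-384 - 1*(-387)) = 1316 - (-384 + 387) = 1316 - 1*3 = 1316 - 3 = 1313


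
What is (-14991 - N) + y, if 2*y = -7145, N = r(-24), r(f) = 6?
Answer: -37139/2 ≈ -18570.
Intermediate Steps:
N = 6
y = -7145/2 (y = (½)*(-7145) = -7145/2 ≈ -3572.5)
(-14991 - N) + y = (-14991 - 1*6) - 7145/2 = (-14991 - 6) - 7145/2 = -14997 - 7145/2 = -37139/2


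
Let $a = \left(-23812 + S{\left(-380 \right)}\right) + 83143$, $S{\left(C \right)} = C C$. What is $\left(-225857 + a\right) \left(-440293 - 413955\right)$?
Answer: $18901091248$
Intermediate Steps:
$S{\left(C \right)} = C^{2}$
$a = 203731$ ($a = \left(-23812 + \left(-380\right)^{2}\right) + 83143 = \left(-23812 + 144400\right) + 83143 = 120588 + 83143 = 203731$)
$\left(-225857 + a\right) \left(-440293 - 413955\right) = \left(-225857 + 203731\right) \left(-440293 - 413955\right) = \left(-22126\right) \left(-854248\right) = 18901091248$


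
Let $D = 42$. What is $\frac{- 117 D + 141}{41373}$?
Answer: $- \frac{1591}{13791} \approx -0.11537$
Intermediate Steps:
$\frac{- 117 D + 141}{41373} = \frac{\left(-117\right) 42 + 141}{41373} = \left(-4914 + 141\right) \frac{1}{41373} = \left(-4773\right) \frac{1}{41373} = - \frac{1591}{13791}$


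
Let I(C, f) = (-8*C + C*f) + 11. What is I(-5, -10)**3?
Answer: 1030301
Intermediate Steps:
I(C, f) = 11 - 8*C + C*f
I(-5, -10)**3 = (11 - 8*(-5) - 5*(-10))**3 = (11 + 40 + 50)**3 = 101**3 = 1030301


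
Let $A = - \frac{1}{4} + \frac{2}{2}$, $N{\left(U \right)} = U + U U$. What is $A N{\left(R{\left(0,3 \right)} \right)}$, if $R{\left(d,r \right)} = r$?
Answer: $9$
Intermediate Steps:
$N{\left(U \right)} = U + U^{2}$
$A = \frac{3}{4}$ ($A = \left(-1\right) \frac{1}{4} + 2 \cdot \frac{1}{2} = - \frac{1}{4} + 1 = \frac{3}{4} \approx 0.75$)
$A N{\left(R{\left(0,3 \right)} \right)} = \frac{3 \cdot 3 \left(1 + 3\right)}{4} = \frac{3 \cdot 3 \cdot 4}{4} = \frac{3}{4} \cdot 12 = 9$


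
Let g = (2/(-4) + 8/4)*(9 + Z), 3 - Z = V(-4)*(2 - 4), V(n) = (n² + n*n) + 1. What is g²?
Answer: 13689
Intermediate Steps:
V(n) = 1 + 2*n² (V(n) = (n² + n²) + 1 = 2*n² + 1 = 1 + 2*n²)
Z = 69 (Z = 3 - (1 + 2*(-4)²)*(2 - 4) = 3 - (1 + 2*16)*(-2) = 3 - (1 + 32)*(-2) = 3 - 33*(-2) = 3 - 1*(-66) = 3 + 66 = 69)
g = 117 (g = (2/(-4) + 8/4)*(9 + 69) = (2*(-¼) + 8*(¼))*78 = (-½ + 2)*78 = (3/2)*78 = 117)
g² = 117² = 13689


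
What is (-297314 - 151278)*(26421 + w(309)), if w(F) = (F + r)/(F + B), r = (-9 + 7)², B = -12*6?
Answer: -2809123477280/237 ≈ -1.1853e+10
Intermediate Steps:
B = -72
r = 4 (r = (-2)² = 4)
w(F) = (4 + F)/(-72 + F) (w(F) = (F + 4)/(F - 72) = (4 + F)/(-72 + F))
(-297314 - 151278)*(26421 + w(309)) = (-297314 - 151278)*(26421 + (4 + 309)/(-72 + 309)) = -448592*(26421 + 313/237) = -448592*6262090/237 = -2809123477280/237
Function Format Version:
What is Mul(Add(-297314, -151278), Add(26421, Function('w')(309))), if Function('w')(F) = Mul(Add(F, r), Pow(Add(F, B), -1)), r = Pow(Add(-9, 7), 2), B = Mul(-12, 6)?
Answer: Rational(-2809123477280, 237) ≈ -1.1853e+10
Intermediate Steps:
B = -72
r = 4 (r = Pow(-2, 2) = 4)
Function('w')(F) = Mul(Pow(Add(-72, F), -1), Add(4, F)) (Function('w')(F) = Mul(Add(F, 4), Pow(Add(F, -72), -1)) = Mul(Add(4, F), Pow(Add(-72, F), -1)) = Mul(Pow(Add(-72, F), -1), Add(4, F)))
Mul(Add(-297314, -151278), Add(26421, Function('w')(309))) = Mul(Add(-297314, -151278), Add(26421, Mul(Pow(Add(-72, 309), -1), Add(4, 309)))) = Mul(-448592, Add(26421, Mul(Pow(237, -1), 313))) = Mul(-448592, Add(26421, Mul(Rational(1, 237), 313))) = Mul(-448592, Add(26421, Rational(313, 237))) = Mul(-448592, Rational(6262090, 237)) = Rational(-2809123477280, 237)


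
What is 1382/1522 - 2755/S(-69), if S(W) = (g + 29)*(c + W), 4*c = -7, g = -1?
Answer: 3465426/1507541 ≈ 2.2987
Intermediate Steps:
c = -7/4 (c = (1/4)*(-7) = -7/4 ≈ -1.7500)
S(W) = -49 + 28*W (S(W) = (-1 + 29)*(-7/4 + W) = 28*(-7/4 + W) = -49 + 28*W)
1382/1522 - 2755/S(-69) = 1382/1522 - 2755/(-49 + 28*(-69)) = 1382*(1/1522) - 2755/(-49 - 1932) = 691/761 - 2755/(-1981) = 691/761 - 2755*(-1/1981) = 691/761 + 2755/1981 = 3465426/1507541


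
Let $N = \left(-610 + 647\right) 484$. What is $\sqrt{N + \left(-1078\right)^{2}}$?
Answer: $22 \sqrt{2438} \approx 1086.3$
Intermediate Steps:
$N = 17908$ ($N = 37 \cdot 484 = 17908$)
$\sqrt{N + \left(-1078\right)^{2}} = \sqrt{17908 + \left(-1078\right)^{2}} = \sqrt{17908 + 1162084} = \sqrt{1179992} = 22 \sqrt{2438}$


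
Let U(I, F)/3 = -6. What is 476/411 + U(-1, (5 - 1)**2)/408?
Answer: 31135/27948 ≈ 1.1140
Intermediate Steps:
U(I, F) = -18 (U(I, F) = 3*(-6) = -18)
476/411 + U(-1, (5 - 1)**2)/408 = 476/411 - 18/408 = 476*(1/411) - 18*1/408 = 476/411 - 3/68 = 31135/27948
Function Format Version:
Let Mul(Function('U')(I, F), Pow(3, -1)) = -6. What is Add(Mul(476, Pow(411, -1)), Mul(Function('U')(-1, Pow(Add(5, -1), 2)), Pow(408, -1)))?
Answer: Rational(31135, 27948) ≈ 1.1140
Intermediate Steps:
Function('U')(I, F) = -18 (Function('U')(I, F) = Mul(3, -6) = -18)
Add(Mul(476, Pow(411, -1)), Mul(Function('U')(-1, Pow(Add(5, -1), 2)), Pow(408, -1))) = Add(Mul(476, Pow(411, -1)), Mul(-18, Pow(408, -1))) = Add(Mul(476, Rational(1, 411)), Mul(-18, Rational(1, 408))) = Add(Rational(476, 411), Rational(-3, 68)) = Rational(31135, 27948)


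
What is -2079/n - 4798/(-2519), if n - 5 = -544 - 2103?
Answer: 17913317/6655198 ≈ 2.6916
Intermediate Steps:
n = -2642 (n = 5 + (-544 - 2103) = 5 - 2647 = -2642)
-2079/n - 4798/(-2519) = -2079/(-2642) - 4798/(-2519) = -2079*(-1/2642) - 4798*(-1/2519) = 2079/2642 + 4798/2519 = 17913317/6655198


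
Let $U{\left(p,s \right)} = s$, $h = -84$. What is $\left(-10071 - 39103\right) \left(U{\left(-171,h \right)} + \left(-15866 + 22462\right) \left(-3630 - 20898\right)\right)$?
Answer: $7955702726328$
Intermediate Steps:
$\left(-10071 - 39103\right) \left(U{\left(-171,h \right)} + \left(-15866 + 22462\right) \left(-3630 - 20898\right)\right) = \left(-10071 - 39103\right) \left(-84 + \left(-15866 + 22462\right) \left(-3630 - 20898\right)\right) = - 49174 \left(-84 + 6596 \left(-24528\right)\right) = - 49174 \left(-84 - 161786688\right) = \left(-49174\right) \left(-161786772\right) = 7955702726328$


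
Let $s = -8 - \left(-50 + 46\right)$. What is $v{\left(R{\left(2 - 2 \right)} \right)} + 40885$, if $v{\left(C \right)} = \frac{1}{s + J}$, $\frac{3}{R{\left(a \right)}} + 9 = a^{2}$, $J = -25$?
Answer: $\frac{1185664}{29} \approx 40885.0$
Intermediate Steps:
$s = -4$ ($s = -8 - -4 = -8 + 4 = -4$)
$R{\left(a \right)} = \frac{3}{-9 + a^{2}}$
$v{\left(C \right)} = - \frac{1}{29}$ ($v{\left(C \right)} = \frac{1}{-4 - 25} = \frac{1}{-29} = - \frac{1}{29}$)
$v{\left(R{\left(2 - 2 \right)} \right)} + 40885 = - \frac{1}{29} + 40885 = \frac{1185664}{29}$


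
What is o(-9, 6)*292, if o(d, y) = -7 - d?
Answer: 584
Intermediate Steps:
o(-9, 6)*292 = (-7 - 1*(-9))*292 = (-7 + 9)*292 = 2*292 = 584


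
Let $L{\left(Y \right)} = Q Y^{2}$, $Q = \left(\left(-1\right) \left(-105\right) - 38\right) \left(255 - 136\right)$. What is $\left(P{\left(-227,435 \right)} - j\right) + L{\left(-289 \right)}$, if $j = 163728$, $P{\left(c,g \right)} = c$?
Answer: $665748978$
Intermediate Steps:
$Q = 7973$ ($Q = \left(105 - 38\right) 119 = 67 \cdot 119 = 7973$)
$L{\left(Y \right)} = 7973 Y^{2}$
$\left(P{\left(-227,435 \right)} - j\right) + L{\left(-289 \right)} = \left(-227 - 163728\right) + 7973 \left(-289\right)^{2} = \left(-227 - 163728\right) + 7973 \cdot 83521 = -163955 + 665912933 = 665748978$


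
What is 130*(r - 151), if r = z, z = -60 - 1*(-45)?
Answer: -21580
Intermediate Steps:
z = -15 (z = -60 + 45 = -15)
r = -15
130*(r - 151) = 130*(-15 - 151) = 130*(-166) = -21580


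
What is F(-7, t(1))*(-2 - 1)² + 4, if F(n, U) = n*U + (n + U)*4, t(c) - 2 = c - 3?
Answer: -248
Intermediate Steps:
t(c) = -1 + c (t(c) = 2 + (c - 3) = 2 + (-3 + c) = -1 + c)
F(n, U) = 4*U + 4*n + U*n (F(n, U) = U*n + (U + n)*4 = U*n + (4*U + 4*n) = 4*U + 4*n + U*n)
F(-7, t(1))*(-2 - 1)² + 4 = (4*(-1 + 1) + 4*(-7) + (-1 + 1)*(-7))*(-2 - 1)² + 4 = (4*0 - 28 + 0*(-7))*(-3)² + 4 = (0 - 28 + 0)*9 + 4 = -28*9 + 4 = -252 + 4 = -248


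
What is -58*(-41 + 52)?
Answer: -638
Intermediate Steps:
-58*(-41 + 52) = -58*11 = -638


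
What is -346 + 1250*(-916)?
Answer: -1145346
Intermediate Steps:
-346 + 1250*(-916) = -346 - 1145000 = -1145346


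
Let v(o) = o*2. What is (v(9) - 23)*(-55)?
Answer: 275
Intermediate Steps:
v(o) = 2*o
(v(9) - 23)*(-55) = (2*9 - 23)*(-55) = (18 - 23)*(-55) = -5*(-55) = 275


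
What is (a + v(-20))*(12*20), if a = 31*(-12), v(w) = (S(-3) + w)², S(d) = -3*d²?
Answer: 440880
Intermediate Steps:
v(w) = (-27 + w)² (v(w) = (-3*(-3)² + w)² = (-3*9 + w)² = (-27 + w)²)
a = -372
(a + v(-20))*(12*20) = (-372 + (-27 - 20)²)*(12*20) = (-372 + (-47)²)*240 = (-372 + 2209)*240 = 1837*240 = 440880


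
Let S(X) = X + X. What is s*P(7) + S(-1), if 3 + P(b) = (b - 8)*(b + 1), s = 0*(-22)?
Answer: -2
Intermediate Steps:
S(X) = 2*X
s = 0
P(b) = -3 + (1 + b)*(-8 + b) (P(b) = -3 + (b - 8)*(b + 1) = -3 + (-8 + b)*(1 + b) = -3 + (1 + b)*(-8 + b))
s*P(7) + S(-1) = 0*(-11 + 7**2 - 7*7) + 2*(-1) = 0*(-11 + 49 - 49) - 2 = 0*(-11) - 2 = 0 - 2 = -2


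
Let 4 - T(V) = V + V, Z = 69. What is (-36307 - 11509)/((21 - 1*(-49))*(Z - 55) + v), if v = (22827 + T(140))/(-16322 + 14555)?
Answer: -28163624/569703 ≈ -49.436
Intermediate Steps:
T(V) = 4 - 2*V (T(V) = 4 - (V + V) = 4 - 2*V)
v = -7517/589 (v = (22827 + (4 - 2*140))/(-16322 + 14555) = (22827 + (4 - 280))/(-1767) = (22827 - 276)*(-1/1767) = 22551*(-1/1767) = -7517/589 ≈ -12.762)
(-36307 - 11509)/((21 - 1*(-49))*(Z - 55) + v) = (-36307 - 11509)/((21 - 1*(-49))*(69 - 55) - 7517/589) = -47816/((21 + 49)*14 - 7517/589) = -47816/(70*14 - 7517/589) = -47816/(980 - 7517/589) = -47816/569703/589 = -47816*589/569703 = -28163624/569703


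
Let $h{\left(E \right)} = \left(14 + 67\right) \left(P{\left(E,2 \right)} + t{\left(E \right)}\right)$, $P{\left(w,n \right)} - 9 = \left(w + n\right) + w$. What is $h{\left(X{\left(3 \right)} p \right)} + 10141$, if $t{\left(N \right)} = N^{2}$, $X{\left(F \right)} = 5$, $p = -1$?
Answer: $12247$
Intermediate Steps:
$P{\left(w,n \right)} = 9 + n + 2 w$ ($P{\left(w,n \right)} = 9 + \left(\left(w + n\right) + w\right) = 9 + \left(\left(n + w\right) + w\right) = 9 + \left(n + 2 w\right) = 9 + n + 2 w$)
$h{\left(E \right)} = 891 + 81 E^{2} + 162 E$ ($h{\left(E \right)} = \left(14 + 67\right) \left(\left(9 + 2 + 2 E\right) + E^{2}\right) = 81 \left(\left(11 + 2 E\right) + E^{2}\right) = 81 \left(11 + E^{2} + 2 E\right) = 891 + 81 E^{2} + 162 E$)
$h{\left(X{\left(3 \right)} p \right)} + 10141 = \left(891 + 81 \left(5 \left(-1\right)\right)^{2} + 162 \cdot 5 \left(-1\right)\right) + 10141 = \left(891 + 81 \left(-5\right)^{2} + 162 \left(-5\right)\right) + 10141 = \left(891 + 81 \cdot 25 - 810\right) + 10141 = \left(891 + 2025 - 810\right) + 10141 = 2106 + 10141 = 12247$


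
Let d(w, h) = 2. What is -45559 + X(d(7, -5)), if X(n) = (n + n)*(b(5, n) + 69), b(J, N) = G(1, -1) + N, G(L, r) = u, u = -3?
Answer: -45287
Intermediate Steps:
G(L, r) = -3
b(J, N) = -3 + N
X(n) = 2*n*(66 + n) (X(n) = (n + n)*((-3 + n) + 69) = (2*n)*(66 + n) = 2*n*(66 + n))
-45559 + X(d(7, -5)) = -45559 + 2*2*(66 + 2) = -45559 + 2*2*68 = -45559 + 272 = -45287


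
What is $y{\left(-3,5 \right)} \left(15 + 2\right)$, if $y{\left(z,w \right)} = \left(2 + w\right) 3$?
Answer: $357$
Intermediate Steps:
$y{\left(z,w \right)} = 6 + 3 w$
$y{\left(-3,5 \right)} \left(15 + 2\right) = \left(6 + 3 \cdot 5\right) \left(15 + 2\right) = \left(6 + 15\right) 17 = 21 \cdot 17 = 357$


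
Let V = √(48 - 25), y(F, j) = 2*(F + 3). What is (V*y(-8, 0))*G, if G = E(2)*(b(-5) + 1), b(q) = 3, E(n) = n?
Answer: -80*√23 ≈ -383.67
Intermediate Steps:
y(F, j) = 6 + 2*F (y(F, j) = 2*(3 + F) = 6 + 2*F)
V = √23 ≈ 4.7958
G = 8 (G = 2*(3 + 1) = 2*4 = 8)
(V*y(-8, 0))*G = (√23*(6 + 2*(-8)))*8 = (√23*(6 - 16))*8 = (√23*(-10))*8 = -10*√23*8 = -80*√23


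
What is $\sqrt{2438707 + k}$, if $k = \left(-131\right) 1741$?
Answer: $2 \sqrt{552659} \approx 1486.8$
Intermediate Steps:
$k = -228071$
$\sqrt{2438707 + k} = \sqrt{2438707 - 228071} = \sqrt{2210636} = 2 \sqrt{552659}$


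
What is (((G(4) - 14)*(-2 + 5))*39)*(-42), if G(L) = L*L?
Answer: -9828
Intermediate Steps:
G(L) = L²
(((G(4) - 14)*(-2 + 5))*39)*(-42) = (((4² - 14)*(-2 + 5))*39)*(-42) = (((16 - 14)*3)*39)*(-42) = ((2*3)*39)*(-42) = (6*39)*(-42) = 234*(-42) = -9828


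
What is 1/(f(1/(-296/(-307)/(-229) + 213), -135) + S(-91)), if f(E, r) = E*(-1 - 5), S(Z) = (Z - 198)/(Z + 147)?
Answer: -838557608/4351178035 ≈ -0.19272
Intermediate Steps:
S(Z) = (-198 + Z)/(147 + Z)
f(E, r) = -6*E (f(E, r) = E*(-6) = -6*E)
1/(f(1/(-296/(-307)/(-229) + 213), -135) + S(-91)) = 1/(-6/(-296/(-307)/(-229) + 213) + (-198 - 91)/(147 - 91)) = 1/(-6/(-296*(-1/307)*(-1/229) + 213) - 289/56) = 1/(-6/((296/307)*(-1/229) + 213) + (1/56)*(-289)) = 1/(-6/(-296/70303 + 213) - 289/56) = 1/(-6/14974243/70303 - 289/56) = 1/(-6*70303/14974243 - 289/56) = 1/(-421818/14974243 - 289/56) = 1/(-4351178035/838557608) = -838557608/4351178035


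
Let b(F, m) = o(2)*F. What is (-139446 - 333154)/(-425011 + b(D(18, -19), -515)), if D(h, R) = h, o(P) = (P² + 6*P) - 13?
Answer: 472600/424957 ≈ 1.1121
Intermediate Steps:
o(P) = -13 + P² + 6*P
b(F, m) = 3*F (b(F, m) = (-13 + 2² + 6*2)*F = (-13 + 4 + 12)*F = 3*F)
(-139446 - 333154)/(-425011 + b(D(18, -19), -515)) = (-139446 - 333154)/(-425011 + 3*18) = -472600/(-425011 + 54) = -472600/(-424957) = -472600*(-1/424957) = 472600/424957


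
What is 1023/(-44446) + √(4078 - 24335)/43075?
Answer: -1023/44446 + I*√20257/43075 ≈ -0.023017 + 0.0033042*I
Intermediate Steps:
1023/(-44446) + √(4078 - 24335)/43075 = 1023*(-1/44446) + √(-20257)*(1/43075) = -1023/44446 + (I*√20257)*(1/43075) = -1023/44446 + I*√20257/43075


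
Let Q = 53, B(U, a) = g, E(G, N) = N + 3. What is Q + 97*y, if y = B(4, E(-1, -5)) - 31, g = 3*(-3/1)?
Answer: -3827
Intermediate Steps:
g = -9 (g = 3*(-3*1) = 3*(-3) = -9)
E(G, N) = 3 + N
B(U, a) = -9
y = -40 (y = -9 - 31 = -40)
Q + 97*y = 53 + 97*(-40) = 53 - 3880 = -3827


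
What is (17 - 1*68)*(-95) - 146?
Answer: 4699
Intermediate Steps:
(17 - 1*68)*(-95) - 146 = (17 - 68)*(-95) - 146 = -51*(-95) - 146 = 4845 - 146 = 4699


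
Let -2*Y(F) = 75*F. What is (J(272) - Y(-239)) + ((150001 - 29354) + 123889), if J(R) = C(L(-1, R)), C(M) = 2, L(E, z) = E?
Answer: 471151/2 ≈ 2.3558e+5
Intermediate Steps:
Y(F) = -75*F/2
J(R) = 2
(J(272) - Y(-239)) + ((150001 - 29354) + 123889) = (2 - (-75)*(-239)/2) + ((150001 - 29354) + 123889) = (2 - 1*17925/2) + (120647 + 123889) = (2 - 17925/2) + 244536 = -17921/2 + 244536 = 471151/2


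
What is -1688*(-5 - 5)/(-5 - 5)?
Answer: -1688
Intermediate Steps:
-1688*(-5 - 5)/(-5 - 5) = -(-16880)/(-10) = -(-16880)*(-1)/10 = -1688*1 = -1688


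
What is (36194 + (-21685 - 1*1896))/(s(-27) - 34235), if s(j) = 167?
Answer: -12613/34068 ≈ -0.37023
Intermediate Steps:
(36194 + (-21685 - 1*1896))/(s(-27) - 34235) = (36194 + (-21685 - 1*1896))/(167 - 34235) = (36194 + (-21685 - 1896))/(-34068) = (36194 - 23581)*(-1/34068) = 12613*(-1/34068) = -12613/34068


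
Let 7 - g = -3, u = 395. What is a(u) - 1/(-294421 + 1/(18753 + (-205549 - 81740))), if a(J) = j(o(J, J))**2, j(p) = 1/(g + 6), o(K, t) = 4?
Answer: 79131382873/20240035240192 ≈ 0.0039096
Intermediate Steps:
g = 10 (g = 7 - 1*(-3) = 7 + 3 = 10)
j(p) = 1/16 (j(p) = 1/(10 + 6) = 1/16)
a(J) = 1/256 (a(J) = (1/16)**2 = 1/256)
a(u) - 1/(-294421 + 1/(18753 + (-205549 - 81740))) = 1/256 - 1/(-294421 + 1/(18753 + (-205549 - 81740))) = 1/256 - 1/(-294421 + 1/(18753 - 287289)) = 1/256 - 1/(-294421 + 1/(-268536)) = 1/256 - 1/(-294421 - 1/268536) = 1/256 - 1/(-79062637657/268536) = 1/256 - 1*(-268536/79062637657) = 1/256 + 268536/79062637657 = 79131382873/20240035240192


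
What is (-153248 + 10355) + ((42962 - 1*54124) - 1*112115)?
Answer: -266170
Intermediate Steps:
(-153248 + 10355) + ((42962 - 1*54124) - 1*112115) = -142893 + ((42962 - 54124) - 112115) = -142893 + (-11162 - 112115) = -142893 - 123277 = -266170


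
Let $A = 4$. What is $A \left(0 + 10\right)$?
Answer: $40$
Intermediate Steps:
$A \left(0 + 10\right) = 4 \left(0 + 10\right) = 4 \cdot 10 = 40$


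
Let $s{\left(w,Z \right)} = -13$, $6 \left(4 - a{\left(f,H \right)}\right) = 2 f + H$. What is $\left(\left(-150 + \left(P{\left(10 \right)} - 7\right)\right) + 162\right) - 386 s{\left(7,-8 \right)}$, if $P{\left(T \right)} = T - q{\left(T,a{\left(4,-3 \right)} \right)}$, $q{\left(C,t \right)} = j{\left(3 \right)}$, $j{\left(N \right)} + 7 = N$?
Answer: $5037$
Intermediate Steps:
$j{\left(N \right)} = -7 + N$
$a{\left(f,H \right)} = 4 - \frac{f}{3} - \frac{H}{6}$ ($a{\left(f,H \right)} = 4 - \frac{2 f + H}{6} = 4 - \frac{H + 2 f}{6} = 4 - \left(\frac{f}{3} + \frac{H}{6}\right) = 4 - \frac{f}{3} - \frac{H}{6}$)
$q{\left(C,t \right)} = -4$ ($q{\left(C,t \right)} = -7 + 3 = -4$)
$P{\left(T \right)} = 4 + T$ ($P{\left(T \right)} = T - -4 = T + 4 = 4 + T$)
$\left(\left(-150 + \left(P{\left(10 \right)} - 7\right)\right) + 162\right) - 386 s{\left(7,-8 \right)} = \left(\left(-150 + \left(\left(4 + 10\right) - 7\right)\right) + 162\right) - -5018 = \left(\left(-150 + \left(14 - 7\right)\right) + 162\right) + 5018 = \left(\left(-150 + 7\right) + 162\right) + 5018 = \left(-143 + 162\right) + 5018 = 19 + 5018 = 5037$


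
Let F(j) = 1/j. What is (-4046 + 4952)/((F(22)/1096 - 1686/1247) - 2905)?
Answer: -9080434528/29129071835 ≈ -0.31173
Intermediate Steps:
(-4046 + 4952)/((F(22)/1096 - 1686/1247) - 2905) = (-4046 + 4952)/((1/(22*1096) - 1686/1247) - 2905) = 906/(((1/22)*(1/1096) - 1686*1/1247) - 2905) = 906/((1/24112 - 1686/1247) - 2905) = 906/(-40651585/30067664 - 2905) = 906/(-87387215505/30067664) = 906*(-30067664/87387215505) = -9080434528/29129071835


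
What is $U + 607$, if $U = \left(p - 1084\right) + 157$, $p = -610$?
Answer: $-930$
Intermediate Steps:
$U = -1537$ ($U = \left(-610 - 1084\right) + 157 = -1694 + 157 = -1537$)
$U + 607 = -1537 + 607 = -930$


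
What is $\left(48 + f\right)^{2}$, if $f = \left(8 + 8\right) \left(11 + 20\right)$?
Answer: $295936$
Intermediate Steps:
$f = 496$ ($f = 16 \cdot 31 = 496$)
$\left(48 + f\right)^{2} = \left(48 + 496\right)^{2} = 544^{2} = 295936$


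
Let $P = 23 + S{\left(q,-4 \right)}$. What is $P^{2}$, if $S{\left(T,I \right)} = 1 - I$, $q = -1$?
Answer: $784$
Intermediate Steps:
$P = 28$ ($P = 23 + \left(1 - -4\right) = 23 + \left(1 + 4\right) = 23 + 5 = 28$)
$P^{2} = 28^{2} = 784$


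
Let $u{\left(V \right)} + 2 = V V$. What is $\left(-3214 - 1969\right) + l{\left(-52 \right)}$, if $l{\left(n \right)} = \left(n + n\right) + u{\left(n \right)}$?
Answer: $-2585$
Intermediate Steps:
$u{\left(V \right)} = -2 + V^{2}$ ($u{\left(V \right)} = -2 + V V = -2 + V^{2}$)
$l{\left(n \right)} = -2 + n^{2} + 2 n$ ($l{\left(n \right)} = \left(n + n\right) + \left(-2 + n^{2}\right) = 2 n + \left(-2 + n^{2}\right) = -2 + n^{2} + 2 n$)
$\left(-3214 - 1969\right) + l{\left(-52 \right)} = \left(-3214 - 1969\right) + \left(-2 + \left(-52\right)^{2} + 2 \left(-52\right)\right) = -5183 - -2598 = -5183 + 2598 = -2585$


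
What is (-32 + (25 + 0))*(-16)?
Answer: 112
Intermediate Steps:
(-32 + (25 + 0))*(-16) = (-32 + 25)*(-16) = -7*(-16) = 112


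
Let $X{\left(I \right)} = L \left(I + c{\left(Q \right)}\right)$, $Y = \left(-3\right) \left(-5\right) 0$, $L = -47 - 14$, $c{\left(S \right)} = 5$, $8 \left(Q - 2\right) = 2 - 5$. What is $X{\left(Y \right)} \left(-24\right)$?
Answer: $7320$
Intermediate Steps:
$Q = \frac{13}{8}$ ($Q = 2 + \frac{2 - 5}{8} = 2 + \frac{1}{8} \left(-3\right) = 2 - \frac{3}{8} = \frac{13}{8} \approx 1.625$)
$L = -61$ ($L = -47 - 14 = -61$)
$Y = 0$ ($Y = 15 \cdot 0 = 0$)
$X{\left(I \right)} = -305 - 61 I$ ($X{\left(I \right)} = - 61 \left(I + 5\right) = - 61 \left(5 + I\right) = -305 - 61 I$)
$X{\left(Y \right)} \left(-24\right) = \left(-305 - 0\right) \left(-24\right) = \left(-305 + 0\right) \left(-24\right) = \left(-305\right) \left(-24\right) = 7320$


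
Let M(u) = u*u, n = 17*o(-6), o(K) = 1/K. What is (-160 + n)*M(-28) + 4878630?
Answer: 14252906/3 ≈ 4.7510e+6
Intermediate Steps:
o(K) = 1/K
n = -17/6 (n = 17/(-6) = 17*(-⅙) = -17/6 ≈ -2.8333)
M(u) = u²
(-160 + n)*M(-28) + 4878630 = (-160 - 17/6)*(-28)² + 4878630 = -977/6*784 + 4878630 = -382984/3 + 4878630 = 14252906/3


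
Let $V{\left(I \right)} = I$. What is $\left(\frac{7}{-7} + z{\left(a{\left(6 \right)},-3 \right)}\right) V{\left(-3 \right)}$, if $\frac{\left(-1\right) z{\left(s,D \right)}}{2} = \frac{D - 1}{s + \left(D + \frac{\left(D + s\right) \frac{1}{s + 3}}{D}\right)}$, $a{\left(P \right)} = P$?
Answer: $- \frac{69}{13} \approx -5.3077$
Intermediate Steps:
$z{\left(s,D \right)} = - \frac{2 \left(-1 + D\right)}{D + s + \frac{D + s}{D \left(3 + s\right)}}$ ($z{\left(s,D \right)} = - 2 \frac{D - 1}{s + \left(D + \frac{\left(D + s\right) \frac{1}{s + 3}}{D}\right)} = - 2 \frac{-1 + D}{s + \left(D + \frac{\left(D + s\right) \frac{1}{3 + s}}{D}\right)} = - 2 \frac{-1 + D}{s + \left(D + \frac{\frac{1}{3 + s} \left(D + s\right)}{D}\right)} = - 2 \frac{-1 + D}{s + \left(D + \frac{D + s}{D \left(3 + s\right)}\right)} = - 2 \frac{-1 + D}{D + s + \frac{D + s}{D \left(3 + s\right)}} = - \frac{2 \left(-1 + D\right)}{D + s + \frac{D + s}{D \left(3 + s\right)}}$)
$\left(\frac{7}{-7} + z{\left(a{\left(6 \right)},-3 \right)}\right) V{\left(-3 \right)} = \left(\frac{7}{-7} + 2 \left(-3\right) \frac{1}{-3 + 6 + 3 \left(-3\right)^{2} - 3 \cdot 6^{2} + 6 \left(-3\right)^{2} + 3 \left(-3\right) 6} \left(3 + 6 - -9 - \left(-3\right) 6\right)\right) \left(-3\right) = \left(7 \left(- \frac{1}{7}\right) + 2 \left(-3\right) \frac{1}{-3 + 6 + 3 \cdot 9 - 108 + 6 \cdot 9 - 54} \left(3 + 6 + 9 + 18\right)\right) \left(-3\right) = \left(-1 + 2 \left(-3\right) \frac{1}{-3 + 6 + 27 - 108 + 54 - 54} \cdot 36\right) \left(-3\right) = \left(-1 + 2 \left(-3\right) \frac{1}{-78} \cdot 36\right) \left(-3\right) = \left(-1 + 2 \left(-3\right) \left(- \frac{1}{78}\right) 36\right) \left(-3\right) = \left(-1 + \frac{36}{13}\right) \left(-3\right) = \frac{23}{13} \left(-3\right) = - \frac{69}{13}$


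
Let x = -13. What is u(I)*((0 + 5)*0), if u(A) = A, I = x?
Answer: 0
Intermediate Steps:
I = -13
u(I)*((0 + 5)*0) = -13*(0 + 5)*0 = -65*0 = -13*0 = 0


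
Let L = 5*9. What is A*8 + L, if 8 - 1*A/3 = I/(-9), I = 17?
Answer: 847/3 ≈ 282.33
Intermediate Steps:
L = 45
A = 89/3 (A = 24 - 51/(-9) = 24 - 51*(-1)/9 = 24 - 3*(-17/9) = 24 + 17/3 = 89/3 ≈ 29.667)
A*8 + L = (89/3)*8 + 45 = 712/3 + 45 = 847/3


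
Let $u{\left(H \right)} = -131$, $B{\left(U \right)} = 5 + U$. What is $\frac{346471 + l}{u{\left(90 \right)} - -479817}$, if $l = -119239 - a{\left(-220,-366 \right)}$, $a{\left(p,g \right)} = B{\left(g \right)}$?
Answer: $\frac{227593}{479686} \approx 0.47446$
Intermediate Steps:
$a{\left(p,g \right)} = 5 + g$
$l = -118878$ ($l = -119239 - \left(5 - 366\right) = -119239 - -361 = -119239 + 361 = -118878$)
$\frac{346471 + l}{u{\left(90 \right)} - -479817} = \frac{346471 - 118878}{-131 - -479817} = \frac{227593}{-131 + 479817} = \frac{227593}{479686}$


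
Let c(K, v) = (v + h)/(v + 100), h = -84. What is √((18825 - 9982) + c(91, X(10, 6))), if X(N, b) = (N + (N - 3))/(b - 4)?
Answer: 2*√104093815/217 ≈ 94.034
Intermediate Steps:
X(N, b) = (-3 + 2*N)/(-4 + b) (X(N, b) = (N + (-3 + N))/(-4 + b) = (-3 + 2*N)/(-4 + b))
c(K, v) = (-84 + v)/(100 + v) (c(K, v) = (v - 84)/(v + 100) = (-84 + v)/(100 + v))
√((18825 - 9982) + c(91, X(10, 6))) = √((18825 - 9982) + (-84 + (-3 + 2*10)/(-4 + 6))/(100 + (-3 + 2*10)/(-4 + 6))) = √(8843 + (-84 + (-3 + 20)/2)/(100 + (-3 + 20)/2)) = √(8843 + (-84 + (½)*17)/(100 + (½)*17)) = √(8843 + (-84 + 17/2)/(100 + 17/2)) = √(8843 - 151/2/(217/2)) = √(8843 + (2/217)*(-151/2)) = √(8843 - 151/217) = √(1918780/217) = 2*√104093815/217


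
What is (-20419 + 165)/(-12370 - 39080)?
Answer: 10127/25725 ≈ 0.39366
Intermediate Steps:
(-20419 + 165)/(-12370 - 39080) = -20254/(-51450) = -20254*(-1/51450) = 10127/25725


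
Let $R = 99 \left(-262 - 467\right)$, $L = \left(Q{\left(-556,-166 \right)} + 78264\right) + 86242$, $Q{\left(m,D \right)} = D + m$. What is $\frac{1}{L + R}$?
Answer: $\frac{1}{91613} \approx 1.0915 \cdot 10^{-5}$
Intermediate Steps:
$L = 163784$ ($L = \left(\left(-166 - 556\right) + 78264\right) + 86242 = \left(-722 + 78264\right) + 86242 = 77542 + 86242 = 163784$)
$R = -72171$ ($R = 99 \left(-729\right) = -72171$)
$\frac{1}{L + R} = \frac{1}{163784 - 72171} = \frac{1}{91613}$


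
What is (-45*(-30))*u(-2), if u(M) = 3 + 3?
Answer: 8100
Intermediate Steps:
u(M) = 6
(-45*(-30))*u(-2) = -45*(-30)*6 = 1350*6 = 8100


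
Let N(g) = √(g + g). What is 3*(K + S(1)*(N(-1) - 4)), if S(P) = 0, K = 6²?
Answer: 108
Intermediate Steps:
K = 36
N(g) = √2*√g (N(g) = √(2*g) = √2*√g)
3*(K + S(1)*(N(-1) - 4)) = 3*(36 + 0*(√2*√(-1) - 4)) = 3*(36 + 0*(√2*I - 4)) = 3*(36 + 0*(I*√2 - 4)) = 3*(36 + 0*(-4 + I*√2)) = 3*(36 + 0) = 3*36 = 108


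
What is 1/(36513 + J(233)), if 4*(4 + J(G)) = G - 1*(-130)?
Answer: 4/146399 ≈ 2.7323e-5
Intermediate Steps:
J(G) = 57/2 + G/4 (J(G) = -4 + (G - 1*(-130))/4 = -4 + (G + 130)/4 = -4 + (130 + G)/4 = -4 + (65/2 + G/4) = 57/2 + G/4)
1/(36513 + J(233)) = 1/(36513 + (57/2 + (¼)*233)) = 1/(36513 + (57/2 + 233/4)) = 1/(36513 + 347/4) = 1/(146399/4) = 4/146399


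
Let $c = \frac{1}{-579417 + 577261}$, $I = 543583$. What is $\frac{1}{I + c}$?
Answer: $\frac{2156}{1171964947} \approx 1.8396 \cdot 10^{-6}$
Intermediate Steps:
$c = - \frac{1}{2156}$ ($c = \frac{1}{-2156} = - \frac{1}{2156} \approx -0.00046382$)
$\frac{1}{I + c} = \frac{1}{543583 - \frac{1}{2156}} = \frac{1}{\frac{1171964947}{2156}} = \frac{2156}{1171964947}$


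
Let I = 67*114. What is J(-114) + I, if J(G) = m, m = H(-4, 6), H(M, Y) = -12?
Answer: 7626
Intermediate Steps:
I = 7638
m = -12
J(G) = -12
J(-114) + I = -12 + 7638 = 7626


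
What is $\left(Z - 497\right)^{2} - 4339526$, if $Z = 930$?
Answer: $-4152037$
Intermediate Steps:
$\left(Z - 497\right)^{2} - 4339526 = \left(930 - 497\right)^{2} - 4339526 = 433^{2} - 4339526 = 187489 - 4339526 = -4152037$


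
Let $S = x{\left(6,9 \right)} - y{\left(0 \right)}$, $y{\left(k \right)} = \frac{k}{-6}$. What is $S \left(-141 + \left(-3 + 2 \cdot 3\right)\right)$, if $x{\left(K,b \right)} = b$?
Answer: $-1242$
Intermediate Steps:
$y{\left(k \right)} = - \frac{k}{6}$ ($y{\left(k \right)} = k \left(- \frac{1}{6}\right) = - \frac{k}{6}$)
$S = 9$ ($S = 9 - \left(- \frac{1}{6}\right) 0 = 9 - 0 = 9 + 0 = 9$)
$S \left(-141 + \left(-3 + 2 \cdot 3\right)\right) = 9 \left(-141 + \left(-3 + 2 \cdot 3\right)\right) = 9 \left(-141 + \left(-3 + 6\right)\right) = 9 \left(-141 + 3\right) = 9 \left(-138\right) = -1242$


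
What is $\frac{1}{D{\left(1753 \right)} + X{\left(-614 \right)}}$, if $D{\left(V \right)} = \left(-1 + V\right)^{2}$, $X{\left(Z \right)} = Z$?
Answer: $\frac{1}{3068890} \approx 3.2585 \cdot 10^{-7}$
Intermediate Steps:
$\frac{1}{D{\left(1753 \right)} + X{\left(-614 \right)}} = \frac{1}{\left(-1 + 1753\right)^{2} - 614} = \frac{1}{1752^{2} - 614} = \frac{1}{3069504 - 614} = \frac{1}{3068890}$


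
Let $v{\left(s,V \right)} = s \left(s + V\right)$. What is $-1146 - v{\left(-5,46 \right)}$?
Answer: $-941$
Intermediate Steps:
$v{\left(s,V \right)} = s \left(V + s\right)$
$-1146 - v{\left(-5,46 \right)} = -1146 - - 5 \left(46 - 5\right) = -1146 - \left(-5\right) 41 = -1146 - -205 = -1146 + 205 = -941$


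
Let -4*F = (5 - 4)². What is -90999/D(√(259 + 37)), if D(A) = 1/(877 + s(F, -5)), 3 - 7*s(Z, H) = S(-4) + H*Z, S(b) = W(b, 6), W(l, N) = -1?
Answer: -2235572433/28 ≈ -7.9842e+7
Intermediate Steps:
S(b) = -1
F = -¼ (F = -(5 - 4)²/4 = -¼*1² = -¼*1 = -¼ ≈ -0.25000)
s(Z, H) = 4/7 - H*Z/7 (s(Z, H) = 3/7 - (-1 + H*Z)/7 = 3/7 + (⅐ - H*Z/7) = 4/7 - H*Z/7)
D(A) = 28/24567 (D(A) = 1/(877 + (4/7 - ⅐*(-5)*(-¼))) = 1/(877 + (4/7 - 5/28)) = 1/(877 + 11/28) = 1/(24567/28) = 28/24567)
-90999/D(√(259 + 37)) = -90999/28/24567 = -90999*24567/28 = -2235572433/28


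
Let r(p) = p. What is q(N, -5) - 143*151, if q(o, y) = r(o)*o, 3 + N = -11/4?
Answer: -344959/16 ≈ -21560.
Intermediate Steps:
N = -23/4 (N = -3 - 11/4 = -23/4 ≈ -5.7500)
q(o, y) = o**2 (q(o, y) = o*o = o**2)
q(N, -5) - 143*151 = (-23/4)**2 - 143*151 = 529/16 - 21593 = -344959/16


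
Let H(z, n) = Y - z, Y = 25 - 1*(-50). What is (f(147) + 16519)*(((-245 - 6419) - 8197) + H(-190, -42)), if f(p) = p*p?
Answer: -556516288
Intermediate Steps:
Y = 75 (Y = 25 + 50 = 75)
f(p) = p²
H(z, n) = 75 - z
(f(147) + 16519)*(((-245 - 6419) - 8197) + H(-190, -42)) = (147² + 16519)*(((-245 - 6419) - 8197) + (75 - 1*(-190))) = (21609 + 16519)*((-6664 - 8197) + (75 + 190)) = 38128*(-14861 + 265) = 38128*(-14596) = -556516288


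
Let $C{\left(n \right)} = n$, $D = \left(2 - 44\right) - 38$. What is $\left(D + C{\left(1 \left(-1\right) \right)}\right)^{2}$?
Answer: $6561$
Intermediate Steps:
$D = -80$ ($D = -42 - 38 = -80$)
$\left(D + C{\left(1 \left(-1\right) \right)}\right)^{2} = \left(-80 + 1 \left(-1\right)\right)^{2} = \left(-80 - 1\right)^{2} = \left(-81\right)^{2} = 6561$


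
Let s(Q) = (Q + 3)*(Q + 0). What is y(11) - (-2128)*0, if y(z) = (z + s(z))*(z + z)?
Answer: 3630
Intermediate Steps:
s(Q) = Q*(3 + Q) (s(Q) = (3 + Q)*Q = Q*(3 + Q))
y(z) = 2*z*(z + z*(3 + z)) (y(z) = (z + z*(3 + z))*(z + z) = (z + z*(3 + z))*(2*z) = 2*z*(z + z*(3 + z)))
y(11) - (-2128)*0 = 2*11²*(4 + 11) - (-2128)*0 = 2*121*15 - 133*0 = 3630 + 0 = 3630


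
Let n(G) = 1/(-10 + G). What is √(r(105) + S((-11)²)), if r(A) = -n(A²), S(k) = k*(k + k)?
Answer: √3552791637435/11015 ≈ 171.12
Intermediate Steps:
S(k) = 2*k² (S(k) = k*(2*k) = 2*k²)
r(A) = -1/(-10 + A²)
√(r(105) + S((-11)²)) = √(-1/(-10 + 105²) + 2*((-11)²)²) = √(-1/(-10 + 11025) + 2*121²) = √(-1/11015 + 2*14641) = √(-1*1/11015 + 29282) = √(-1/11015 + 29282) = √(322541229/11015) = √3552791637435/11015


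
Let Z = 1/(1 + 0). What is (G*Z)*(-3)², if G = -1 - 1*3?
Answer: -36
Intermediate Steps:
G = -4 (G = -1 - 3 = -4)
Z = 1 (Z = 1/1 = 1)
(G*Z)*(-3)² = -4*1*(-3)² = -4*9 = -36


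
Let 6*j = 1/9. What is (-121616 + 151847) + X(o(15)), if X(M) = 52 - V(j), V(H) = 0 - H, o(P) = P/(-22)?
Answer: 1635283/54 ≈ 30283.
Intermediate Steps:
j = 1/54 (j = (⅙)/9 = (⅙)*(⅑) = 1/54 ≈ 0.018519)
o(P) = -P/22 (o(P) = P*(-1/22) = -P/22)
V(H) = -H
X(M) = 2809/54 (X(M) = 52 - (-1)/54 = 52 - 1*(-1/54) = 52 + 1/54 = 2809/54)
(-121616 + 151847) + X(o(15)) = (-121616 + 151847) + 2809/54 = 30231 + 2809/54 = 1635283/54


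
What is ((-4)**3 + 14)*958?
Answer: -47900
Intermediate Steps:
((-4)**3 + 14)*958 = (-64 + 14)*958 = -50*958 = -47900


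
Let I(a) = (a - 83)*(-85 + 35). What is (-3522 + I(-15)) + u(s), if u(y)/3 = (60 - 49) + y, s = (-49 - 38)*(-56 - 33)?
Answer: 24640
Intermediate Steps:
s = 7743 (s = -87*(-89) = 7743)
u(y) = 33 + 3*y (u(y) = 3*((60 - 49) + y) = 3*(11 + y) = 33 + 3*y)
I(a) = 4150 - 50*a (I(a) = (-83 + a)*(-50) = 4150 - 50*a)
(-3522 + I(-15)) + u(s) = (-3522 + (4150 - 50*(-15))) + (33 + 3*7743) = (-3522 + (4150 + 750)) + (33 + 23229) = (-3522 + 4900) + 23262 = 1378 + 23262 = 24640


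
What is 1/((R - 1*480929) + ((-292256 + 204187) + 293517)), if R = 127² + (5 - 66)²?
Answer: -1/255631 ≈ -3.9119e-6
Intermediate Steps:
R = 19850 (R = 16129 + (-61)² = 16129 + 3721 = 19850)
1/((R - 1*480929) + ((-292256 + 204187) + 293517)) = 1/((19850 - 1*480929) + ((-292256 + 204187) + 293517)) = 1/((19850 - 480929) + (-88069 + 293517)) = 1/(-461079 + 205448) = 1/(-255631) = -1/255631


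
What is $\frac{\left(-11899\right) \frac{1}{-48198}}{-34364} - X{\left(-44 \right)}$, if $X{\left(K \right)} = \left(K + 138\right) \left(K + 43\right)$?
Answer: $\frac{155689938869}{1656276072} \approx 94.0$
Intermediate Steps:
$X{\left(K \right)} = \left(43 + K\right) \left(138 + K\right)$ ($X{\left(K \right)} = \left(138 + K\right) \left(43 + K\right) = \left(43 + K\right) \left(138 + K\right)$)
$\frac{\left(-11899\right) \frac{1}{-48198}}{-34364} - X{\left(-44 \right)} = \frac{\left(-11899\right) \frac{1}{-48198}}{-34364} - \left(5934 + \left(-44\right)^{2} + 181 \left(-44\right)\right) = \left(-11899\right) \left(- \frac{1}{48198}\right) \left(- \frac{1}{34364}\right) - \left(5934 + 1936 - 7964\right) = \frac{11899}{48198} \left(- \frac{1}{34364}\right) - -94 = - \frac{11899}{1656276072} + 94 = \frac{155689938869}{1656276072}$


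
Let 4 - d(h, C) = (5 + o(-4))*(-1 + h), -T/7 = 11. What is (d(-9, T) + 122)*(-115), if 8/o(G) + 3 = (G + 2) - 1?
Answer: -56120/3 ≈ -18707.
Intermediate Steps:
T = -77 (T = -7*11 = -77)
o(G) = 8/(-2 + G) (o(G) = 8/(-3 + ((G + 2) - 1)) = 8/(-3 + ((2 + G) - 1)) = 8/(-3 + (1 + G)) = 8/(-2 + G))
d(h, C) = 23/3 - 11*h/3 (d(h, C) = 4 - (5 + 8/(-2 - 4))*(-1 + h) = 4 - (5 + 8/(-6))*(-1 + h) = 4 - (5 + 8*(-⅙))*(-1 + h) = 4 - (5 - 4/3)*(-1 + h) = 4 - 11*(-1 + h)/3 = 4 - (-11/3 + 11*h/3) = 4 + (11/3 - 11*h/3) = 23/3 - 11*h/3)
(d(-9, T) + 122)*(-115) = ((23/3 - 11/3*(-9)) + 122)*(-115) = ((23/3 + 33) + 122)*(-115) = (122/3 + 122)*(-115) = (488/3)*(-115) = -56120/3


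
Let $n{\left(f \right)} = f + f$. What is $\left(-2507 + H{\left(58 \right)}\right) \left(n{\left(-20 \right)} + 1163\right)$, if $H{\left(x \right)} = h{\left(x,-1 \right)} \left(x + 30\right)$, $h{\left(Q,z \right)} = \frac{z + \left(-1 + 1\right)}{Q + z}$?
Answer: $- \frac{160574401}{57} \approx -2.8171 \cdot 10^{6}$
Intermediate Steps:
$n{\left(f \right)} = 2 f$
$h{\left(Q,z \right)} = \frac{z}{Q + z}$ ($h{\left(Q,z \right)} = \frac{z + 0}{Q + z} = \frac{z}{Q + z}$)
$H{\left(x \right)} = - \frac{30 + x}{-1 + x}$ ($H{\left(x \right)} = - \frac{1}{x - 1} \left(x + 30\right) = - \frac{1}{-1 + x} \left(30 + x\right) = - \frac{30 + x}{-1 + x}$)
$\left(-2507 + H{\left(58 \right)}\right) \left(n{\left(-20 \right)} + 1163\right) = \left(-2507 + \frac{-30 - 58}{-1 + 58}\right) \left(2 \left(-20\right) + 1163\right) = \left(-2507 + \frac{-30 - 58}{57}\right) \left(-40 + 1163\right) = \left(-2507 + \frac{1}{57} \left(-88\right)\right) 1123 = \left(-2507 - \frac{88}{57}\right) 1123 = \left(- \frac{142987}{57}\right) 1123 = - \frac{160574401}{57}$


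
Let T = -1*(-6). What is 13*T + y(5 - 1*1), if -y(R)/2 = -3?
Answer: 84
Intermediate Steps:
T = 6
y(R) = 6 (y(R) = -2*(-3) = 6)
13*T + y(5 - 1*1) = 13*6 + 6 = 78 + 6 = 84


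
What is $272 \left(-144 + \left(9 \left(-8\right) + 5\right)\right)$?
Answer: $-57392$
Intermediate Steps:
$272 \left(-144 + \left(9 \left(-8\right) + 5\right)\right) = 272 \left(-144 + \left(-72 + 5\right)\right) = 272 \left(-144 - 67\right) = 272 \left(-211\right) = -57392$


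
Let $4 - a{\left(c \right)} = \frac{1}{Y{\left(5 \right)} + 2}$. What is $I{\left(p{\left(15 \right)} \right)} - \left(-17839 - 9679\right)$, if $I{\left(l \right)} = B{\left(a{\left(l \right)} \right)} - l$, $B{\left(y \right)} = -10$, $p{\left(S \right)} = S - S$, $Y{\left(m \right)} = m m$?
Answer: $27508$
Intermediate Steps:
$Y{\left(m \right)} = m^{2}$
$p{\left(S \right)} = 0$
$a{\left(c \right)} = \frac{107}{27}$ ($a{\left(c \right)} = 4 - \frac{1}{5^{2} + 2} = 4 - \frac{1}{25 + 2} = 4 - \frac{1}{27} = \frac{107}{27}$)
$I{\left(l \right)} = -10 - l$
$I{\left(p{\left(15 \right)} \right)} - \left(-17839 - 9679\right) = \left(-10 - 0\right) - \left(-17839 - 9679\right) = \left(-10 + 0\right) - \left(-17839 - 9679\right) = -10 - -27518 = -10 + 27518 = 27508$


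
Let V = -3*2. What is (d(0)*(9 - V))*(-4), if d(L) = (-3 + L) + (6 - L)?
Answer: -180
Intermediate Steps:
V = -6
d(L) = 3
(d(0)*(9 - V))*(-4) = (3*(9 - 1*(-6)))*(-4) = (3*(9 + 6))*(-4) = (3*15)*(-4) = 45*(-4) = -180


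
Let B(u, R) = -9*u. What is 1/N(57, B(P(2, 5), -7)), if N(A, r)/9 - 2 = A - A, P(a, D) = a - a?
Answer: 1/18 ≈ 0.055556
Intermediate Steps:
P(a, D) = 0
N(A, r) = 18 (N(A, r) = 18 + 9*(A - A) = 18 + 9*0 = 18 + 0 = 18)
1/N(57, B(P(2, 5), -7)) = 1/18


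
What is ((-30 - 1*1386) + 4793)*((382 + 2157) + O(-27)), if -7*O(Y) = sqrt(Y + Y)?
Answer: 8574203 - 10131*I*sqrt(6)/7 ≈ 8.5742e+6 - 3545.1*I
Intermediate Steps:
O(Y) = -sqrt(2)*sqrt(Y)/7 (O(Y) = -sqrt(Y + Y)/7 = -sqrt(2)*sqrt(Y)/7)
((-30 - 1*1386) + 4793)*((382 + 2157) + O(-27)) = ((-30 - 1*1386) + 4793)*((382 + 2157) - sqrt(2)*sqrt(-27)/7) = ((-30 - 1386) + 4793)*(2539 - sqrt(2)*3*I*sqrt(3)/7) = (-1416 + 4793)*(2539 - 3*I*sqrt(6)/7) = 3377*(2539 - 3*I*sqrt(6)/7) = 8574203 - 10131*I*sqrt(6)/7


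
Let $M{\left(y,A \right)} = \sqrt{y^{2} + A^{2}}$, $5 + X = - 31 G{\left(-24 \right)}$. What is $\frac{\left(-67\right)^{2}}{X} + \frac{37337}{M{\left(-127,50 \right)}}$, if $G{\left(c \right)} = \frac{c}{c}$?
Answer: $- \frac{4489}{36} + \frac{37337 \sqrt{18629}}{18629} \approx 148.86$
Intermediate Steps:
$G{\left(c \right)} = 1$
$X = -36$ ($X = -5 - 31 = -36$)
$M{\left(y,A \right)} = \sqrt{A^{2} + y^{2}}$
$\frac{\left(-67\right)^{2}}{X} + \frac{37337}{M{\left(-127,50 \right)}} = \frac{\left(-67\right)^{2}}{-36} + \frac{37337}{\sqrt{50^{2} + \left(-127\right)^{2}}} = 4489 \left(- \frac{1}{36}\right) + \frac{37337}{\sqrt{2500 + 16129}} = - \frac{4489}{36} + \frac{37337}{\sqrt{18629}} = - \frac{4489}{36} + 37337 \frac{\sqrt{18629}}{18629} = - \frac{4489}{36} + \frac{37337 \sqrt{18629}}{18629}$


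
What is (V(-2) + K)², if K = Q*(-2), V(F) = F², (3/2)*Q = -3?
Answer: 64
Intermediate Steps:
Q = -2 (Q = (⅔)*(-3) = -2)
K = 4 (K = -2*(-2) = 4)
(V(-2) + K)² = ((-2)² + 4)² = (4 + 4)² = 8² = 64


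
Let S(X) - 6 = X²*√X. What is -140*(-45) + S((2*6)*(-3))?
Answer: 6306 + 7776*I ≈ 6306.0 + 7776.0*I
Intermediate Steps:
S(X) = 6 + X^(5/2) (S(X) = 6 + X²*√X = 6 + X^(5/2))
-140*(-45) + S((2*6)*(-3)) = -140*(-45) + (6 + ((2*6)*(-3))^(5/2)) = 6300 + (6 + (12*(-3))^(5/2)) = 6300 + (6 + (-36)^(5/2)) = 6300 + (6 + 7776*I) = 6306 + 7776*I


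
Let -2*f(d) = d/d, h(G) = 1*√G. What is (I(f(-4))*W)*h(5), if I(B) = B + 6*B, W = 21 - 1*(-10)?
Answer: -217*√5/2 ≈ -242.61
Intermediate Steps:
W = 31 (W = 21 + 10 = 31)
h(G) = √G
f(d) = -½ (f(d) = -d/(2*d) = -½*1 = -½)
I(B) = 7*B
(I(f(-4))*W)*h(5) = ((7*(-½))*31)*√5 = (-7/2*31)*√5 = -217*√5/2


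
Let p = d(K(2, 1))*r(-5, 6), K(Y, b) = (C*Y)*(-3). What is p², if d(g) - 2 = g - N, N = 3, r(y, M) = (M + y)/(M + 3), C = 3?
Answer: 361/81 ≈ 4.4568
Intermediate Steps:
r(y, M) = (M + y)/(3 + M)
K(Y, b) = -9*Y (K(Y, b) = (3*Y)*(-3) = -9*Y)
d(g) = -1 + g (d(g) = 2 + (g - 1*3) = 2 + (g - 3) = 2 + (-3 + g) = -1 + g)
p = -19/9 (p = (-1 - 9*2)*((6 - 5)/(3 + 6)) = (-1 - 18)*(1/9) = -19/9 ≈ -2.1111)
p² = (-19/9)² = 361/81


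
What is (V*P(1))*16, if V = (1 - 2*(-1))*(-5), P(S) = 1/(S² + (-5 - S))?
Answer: 48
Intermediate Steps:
P(S) = 1/(-5 + S² - S)
V = -15 (V = (1 + 2)*(-5) = 3*(-5) = -15)
(V*P(1))*16 = -15/(-5 + 1² - 1*1)*16 = -15/(-5 + 1 - 1)*16 = -15/(-5)*16 = -15*(-⅕)*16 = 3*16 = 48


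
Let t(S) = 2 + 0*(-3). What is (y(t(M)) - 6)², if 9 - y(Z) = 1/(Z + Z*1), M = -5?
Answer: 121/16 ≈ 7.5625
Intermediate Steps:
t(S) = 2 (t(S) = 2 + 0 = 2)
y(Z) = 9 - 1/(2*Z) (y(Z) = 9 - 1/(Z + Z*1) = 9 - 1/(Z + Z) = 9 - 1/(2*Z))
(y(t(M)) - 6)² = ((9 - ½/2) - 6)² = ((9 - ½*½) - 6)² = ((9 - ¼) - 6)² = (35/4 - 6)² = (11/4)² = 121/16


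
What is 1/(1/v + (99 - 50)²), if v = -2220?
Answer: 2220/5330219 ≈ 0.00041649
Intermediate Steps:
1/(1/v + (99 - 50)²) = 1/(1/(-2220) + (99 - 50)²) = 1/(-1/2220 + 49²) = 1/(-1/2220 + 2401) = 1/(5330219/2220) = 2220/5330219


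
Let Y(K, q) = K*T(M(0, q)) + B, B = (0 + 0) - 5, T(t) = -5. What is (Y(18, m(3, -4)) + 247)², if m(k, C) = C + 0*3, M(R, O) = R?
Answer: 23104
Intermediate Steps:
m(k, C) = C (m(k, C) = C + 0 = C)
B = -5 (B = 0 - 5 = -5)
Y(K, q) = -5 - 5*K (Y(K, q) = K*(-5) - 5 = -5*K - 5 = -5 - 5*K)
(Y(18, m(3, -4)) + 247)² = ((-5 - 5*18) + 247)² = ((-5 - 90) + 247)² = (-95 + 247)² = 152² = 23104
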